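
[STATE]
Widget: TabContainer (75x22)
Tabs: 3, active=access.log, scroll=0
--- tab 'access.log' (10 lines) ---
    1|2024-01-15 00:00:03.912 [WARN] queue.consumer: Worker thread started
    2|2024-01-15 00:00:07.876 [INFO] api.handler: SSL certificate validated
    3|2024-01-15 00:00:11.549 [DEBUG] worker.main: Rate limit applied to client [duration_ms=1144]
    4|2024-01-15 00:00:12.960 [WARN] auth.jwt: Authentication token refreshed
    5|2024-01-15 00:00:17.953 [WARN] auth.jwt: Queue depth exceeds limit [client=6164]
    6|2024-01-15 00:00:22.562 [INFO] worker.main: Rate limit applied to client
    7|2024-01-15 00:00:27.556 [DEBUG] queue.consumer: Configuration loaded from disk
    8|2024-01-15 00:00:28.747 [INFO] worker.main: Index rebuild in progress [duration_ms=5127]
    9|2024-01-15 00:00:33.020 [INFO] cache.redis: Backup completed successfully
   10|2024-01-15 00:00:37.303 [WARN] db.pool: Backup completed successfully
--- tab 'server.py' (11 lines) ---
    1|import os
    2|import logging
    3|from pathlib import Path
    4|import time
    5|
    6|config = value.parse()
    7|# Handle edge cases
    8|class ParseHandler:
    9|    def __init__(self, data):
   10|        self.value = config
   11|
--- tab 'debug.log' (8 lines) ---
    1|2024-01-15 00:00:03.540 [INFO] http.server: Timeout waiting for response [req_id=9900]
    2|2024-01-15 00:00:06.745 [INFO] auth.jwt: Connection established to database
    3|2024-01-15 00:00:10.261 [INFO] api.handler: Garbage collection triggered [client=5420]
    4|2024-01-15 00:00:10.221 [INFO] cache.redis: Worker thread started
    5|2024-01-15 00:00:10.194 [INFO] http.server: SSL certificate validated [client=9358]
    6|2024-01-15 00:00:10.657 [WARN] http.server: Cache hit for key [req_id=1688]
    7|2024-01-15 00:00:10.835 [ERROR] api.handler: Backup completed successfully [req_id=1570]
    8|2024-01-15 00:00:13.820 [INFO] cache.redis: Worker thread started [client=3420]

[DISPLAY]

[access.log]│ server.py │ debug.log                                        
───────────────────────────────────────────────────────────────────────────
2024-01-15 00:00:03.912 [WARN] queue.consumer: Worker thread started       
2024-01-15 00:00:07.876 [INFO] api.handler: SSL certificate validated      
2024-01-15 00:00:11.549 [DEBUG] worker.main: Rate limit applied to client [
2024-01-15 00:00:12.960 [WARN] auth.jwt: Authentication token refreshed    
2024-01-15 00:00:17.953 [WARN] auth.jwt: Queue depth exceeds limit [client=
2024-01-15 00:00:22.562 [INFO] worker.main: Rate limit applied to client   
2024-01-15 00:00:27.556 [DEBUG] queue.consumer: Configuration loaded from d
2024-01-15 00:00:28.747 [INFO] worker.main: Index rebuild in progress [dura
2024-01-15 00:00:33.020 [INFO] cache.redis: Backup completed successfully  
2024-01-15 00:00:37.303 [WARN] db.pool: Backup completed successfully      
                                                                           
                                                                           
                                                                           
                                                                           
                                                                           
                                                                           
                                                                           
                                                                           
                                                                           
                                                                           


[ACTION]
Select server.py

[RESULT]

 access.log │[server.py]│ debug.log                                        
───────────────────────────────────────────────────────────────────────────
import os                                                                  
import logging                                                             
from pathlib import Path                                                   
import time                                                                
                                                                           
config = value.parse()                                                     
# Handle edge cases                                                        
class ParseHandler:                                                        
    def __init__(self, data):                                              
        self.value = config                                                
                                                                           
                                                                           
                                                                           
                                                                           
                                                                           
                                                                           
                                                                           
                                                                           
                                                                           
                                                                           


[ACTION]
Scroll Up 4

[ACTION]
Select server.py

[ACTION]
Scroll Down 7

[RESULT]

 access.log │[server.py]│ debug.log                                        
───────────────────────────────────────────────────────────────────────────
class ParseHandler:                                                        
    def __init__(self, data):                                              
        self.value = config                                                
                                                                           
                                                                           
                                                                           
                                                                           
                                                                           
                                                                           
                                                                           
                                                                           
                                                                           
                                                                           
                                                                           
                                                                           
                                                                           
                                                                           
                                                                           
                                                                           
                                                                           


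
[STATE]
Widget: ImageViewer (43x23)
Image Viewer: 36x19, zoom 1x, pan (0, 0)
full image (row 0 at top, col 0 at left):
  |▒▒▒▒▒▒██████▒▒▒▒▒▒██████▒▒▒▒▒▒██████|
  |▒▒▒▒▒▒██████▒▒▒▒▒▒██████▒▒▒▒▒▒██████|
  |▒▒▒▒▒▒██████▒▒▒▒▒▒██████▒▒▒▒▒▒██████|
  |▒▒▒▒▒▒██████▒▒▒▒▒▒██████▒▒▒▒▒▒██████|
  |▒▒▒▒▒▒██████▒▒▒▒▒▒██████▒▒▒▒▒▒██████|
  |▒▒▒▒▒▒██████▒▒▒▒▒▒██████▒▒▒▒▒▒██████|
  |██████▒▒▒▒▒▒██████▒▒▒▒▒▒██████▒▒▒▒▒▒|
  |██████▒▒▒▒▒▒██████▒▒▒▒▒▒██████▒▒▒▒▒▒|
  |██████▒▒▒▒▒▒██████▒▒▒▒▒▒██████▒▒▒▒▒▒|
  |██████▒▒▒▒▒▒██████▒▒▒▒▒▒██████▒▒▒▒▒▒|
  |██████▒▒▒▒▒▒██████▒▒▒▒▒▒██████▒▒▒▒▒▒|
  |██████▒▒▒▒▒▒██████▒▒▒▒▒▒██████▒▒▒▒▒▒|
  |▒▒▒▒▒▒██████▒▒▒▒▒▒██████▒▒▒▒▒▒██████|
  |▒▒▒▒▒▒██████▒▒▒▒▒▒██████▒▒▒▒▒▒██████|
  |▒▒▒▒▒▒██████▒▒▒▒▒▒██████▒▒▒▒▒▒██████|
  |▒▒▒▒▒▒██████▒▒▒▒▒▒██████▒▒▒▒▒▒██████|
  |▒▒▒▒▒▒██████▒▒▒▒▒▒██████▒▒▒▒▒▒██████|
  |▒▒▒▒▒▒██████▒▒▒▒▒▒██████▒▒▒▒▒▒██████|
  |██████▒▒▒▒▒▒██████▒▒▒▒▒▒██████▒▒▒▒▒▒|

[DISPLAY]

▒▒▒▒▒▒██████▒▒▒▒▒▒██████▒▒▒▒▒▒██████       
▒▒▒▒▒▒██████▒▒▒▒▒▒██████▒▒▒▒▒▒██████       
▒▒▒▒▒▒██████▒▒▒▒▒▒██████▒▒▒▒▒▒██████       
▒▒▒▒▒▒██████▒▒▒▒▒▒██████▒▒▒▒▒▒██████       
▒▒▒▒▒▒██████▒▒▒▒▒▒██████▒▒▒▒▒▒██████       
▒▒▒▒▒▒██████▒▒▒▒▒▒██████▒▒▒▒▒▒██████       
██████▒▒▒▒▒▒██████▒▒▒▒▒▒██████▒▒▒▒▒▒       
██████▒▒▒▒▒▒██████▒▒▒▒▒▒██████▒▒▒▒▒▒       
██████▒▒▒▒▒▒██████▒▒▒▒▒▒██████▒▒▒▒▒▒       
██████▒▒▒▒▒▒██████▒▒▒▒▒▒██████▒▒▒▒▒▒       
██████▒▒▒▒▒▒██████▒▒▒▒▒▒██████▒▒▒▒▒▒       
██████▒▒▒▒▒▒██████▒▒▒▒▒▒██████▒▒▒▒▒▒       
▒▒▒▒▒▒██████▒▒▒▒▒▒██████▒▒▒▒▒▒██████       
▒▒▒▒▒▒██████▒▒▒▒▒▒██████▒▒▒▒▒▒██████       
▒▒▒▒▒▒██████▒▒▒▒▒▒██████▒▒▒▒▒▒██████       
▒▒▒▒▒▒██████▒▒▒▒▒▒██████▒▒▒▒▒▒██████       
▒▒▒▒▒▒██████▒▒▒▒▒▒██████▒▒▒▒▒▒██████       
▒▒▒▒▒▒██████▒▒▒▒▒▒██████▒▒▒▒▒▒██████       
██████▒▒▒▒▒▒██████▒▒▒▒▒▒██████▒▒▒▒▒▒       
                                           
                                           
                                           
                                           


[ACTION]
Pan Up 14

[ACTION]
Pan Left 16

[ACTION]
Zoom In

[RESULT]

▒▒▒▒▒▒▒▒▒▒▒▒████████████▒▒▒▒▒▒▒▒▒▒▒▒███████
▒▒▒▒▒▒▒▒▒▒▒▒████████████▒▒▒▒▒▒▒▒▒▒▒▒███████
▒▒▒▒▒▒▒▒▒▒▒▒████████████▒▒▒▒▒▒▒▒▒▒▒▒███████
▒▒▒▒▒▒▒▒▒▒▒▒████████████▒▒▒▒▒▒▒▒▒▒▒▒███████
▒▒▒▒▒▒▒▒▒▒▒▒████████████▒▒▒▒▒▒▒▒▒▒▒▒███████
▒▒▒▒▒▒▒▒▒▒▒▒████████████▒▒▒▒▒▒▒▒▒▒▒▒███████
▒▒▒▒▒▒▒▒▒▒▒▒████████████▒▒▒▒▒▒▒▒▒▒▒▒███████
▒▒▒▒▒▒▒▒▒▒▒▒████████████▒▒▒▒▒▒▒▒▒▒▒▒███████
▒▒▒▒▒▒▒▒▒▒▒▒████████████▒▒▒▒▒▒▒▒▒▒▒▒███████
▒▒▒▒▒▒▒▒▒▒▒▒████████████▒▒▒▒▒▒▒▒▒▒▒▒███████
▒▒▒▒▒▒▒▒▒▒▒▒████████████▒▒▒▒▒▒▒▒▒▒▒▒███████
▒▒▒▒▒▒▒▒▒▒▒▒████████████▒▒▒▒▒▒▒▒▒▒▒▒███████
████████████▒▒▒▒▒▒▒▒▒▒▒▒████████████▒▒▒▒▒▒▒
████████████▒▒▒▒▒▒▒▒▒▒▒▒████████████▒▒▒▒▒▒▒
████████████▒▒▒▒▒▒▒▒▒▒▒▒████████████▒▒▒▒▒▒▒
████████████▒▒▒▒▒▒▒▒▒▒▒▒████████████▒▒▒▒▒▒▒
████████████▒▒▒▒▒▒▒▒▒▒▒▒████████████▒▒▒▒▒▒▒
████████████▒▒▒▒▒▒▒▒▒▒▒▒████████████▒▒▒▒▒▒▒
████████████▒▒▒▒▒▒▒▒▒▒▒▒████████████▒▒▒▒▒▒▒
████████████▒▒▒▒▒▒▒▒▒▒▒▒████████████▒▒▒▒▒▒▒
████████████▒▒▒▒▒▒▒▒▒▒▒▒████████████▒▒▒▒▒▒▒
████████████▒▒▒▒▒▒▒▒▒▒▒▒████████████▒▒▒▒▒▒▒
████████████▒▒▒▒▒▒▒▒▒▒▒▒████████████▒▒▒▒▒▒▒


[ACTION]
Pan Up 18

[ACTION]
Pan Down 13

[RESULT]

████████████▒▒▒▒▒▒▒▒▒▒▒▒████████████▒▒▒▒▒▒▒
████████████▒▒▒▒▒▒▒▒▒▒▒▒████████████▒▒▒▒▒▒▒
████████████▒▒▒▒▒▒▒▒▒▒▒▒████████████▒▒▒▒▒▒▒
████████████▒▒▒▒▒▒▒▒▒▒▒▒████████████▒▒▒▒▒▒▒
████████████▒▒▒▒▒▒▒▒▒▒▒▒████████████▒▒▒▒▒▒▒
████████████▒▒▒▒▒▒▒▒▒▒▒▒████████████▒▒▒▒▒▒▒
████████████▒▒▒▒▒▒▒▒▒▒▒▒████████████▒▒▒▒▒▒▒
████████████▒▒▒▒▒▒▒▒▒▒▒▒████████████▒▒▒▒▒▒▒
████████████▒▒▒▒▒▒▒▒▒▒▒▒████████████▒▒▒▒▒▒▒
████████████▒▒▒▒▒▒▒▒▒▒▒▒████████████▒▒▒▒▒▒▒
████████████▒▒▒▒▒▒▒▒▒▒▒▒████████████▒▒▒▒▒▒▒
▒▒▒▒▒▒▒▒▒▒▒▒████████████▒▒▒▒▒▒▒▒▒▒▒▒███████
▒▒▒▒▒▒▒▒▒▒▒▒████████████▒▒▒▒▒▒▒▒▒▒▒▒███████
▒▒▒▒▒▒▒▒▒▒▒▒████████████▒▒▒▒▒▒▒▒▒▒▒▒███████
▒▒▒▒▒▒▒▒▒▒▒▒████████████▒▒▒▒▒▒▒▒▒▒▒▒███████
▒▒▒▒▒▒▒▒▒▒▒▒████████████▒▒▒▒▒▒▒▒▒▒▒▒███████
▒▒▒▒▒▒▒▒▒▒▒▒████████████▒▒▒▒▒▒▒▒▒▒▒▒███████
▒▒▒▒▒▒▒▒▒▒▒▒████████████▒▒▒▒▒▒▒▒▒▒▒▒███████
▒▒▒▒▒▒▒▒▒▒▒▒████████████▒▒▒▒▒▒▒▒▒▒▒▒███████
▒▒▒▒▒▒▒▒▒▒▒▒████████████▒▒▒▒▒▒▒▒▒▒▒▒███████
▒▒▒▒▒▒▒▒▒▒▒▒████████████▒▒▒▒▒▒▒▒▒▒▒▒███████
▒▒▒▒▒▒▒▒▒▒▒▒████████████▒▒▒▒▒▒▒▒▒▒▒▒███████
▒▒▒▒▒▒▒▒▒▒▒▒████████████▒▒▒▒▒▒▒▒▒▒▒▒███████


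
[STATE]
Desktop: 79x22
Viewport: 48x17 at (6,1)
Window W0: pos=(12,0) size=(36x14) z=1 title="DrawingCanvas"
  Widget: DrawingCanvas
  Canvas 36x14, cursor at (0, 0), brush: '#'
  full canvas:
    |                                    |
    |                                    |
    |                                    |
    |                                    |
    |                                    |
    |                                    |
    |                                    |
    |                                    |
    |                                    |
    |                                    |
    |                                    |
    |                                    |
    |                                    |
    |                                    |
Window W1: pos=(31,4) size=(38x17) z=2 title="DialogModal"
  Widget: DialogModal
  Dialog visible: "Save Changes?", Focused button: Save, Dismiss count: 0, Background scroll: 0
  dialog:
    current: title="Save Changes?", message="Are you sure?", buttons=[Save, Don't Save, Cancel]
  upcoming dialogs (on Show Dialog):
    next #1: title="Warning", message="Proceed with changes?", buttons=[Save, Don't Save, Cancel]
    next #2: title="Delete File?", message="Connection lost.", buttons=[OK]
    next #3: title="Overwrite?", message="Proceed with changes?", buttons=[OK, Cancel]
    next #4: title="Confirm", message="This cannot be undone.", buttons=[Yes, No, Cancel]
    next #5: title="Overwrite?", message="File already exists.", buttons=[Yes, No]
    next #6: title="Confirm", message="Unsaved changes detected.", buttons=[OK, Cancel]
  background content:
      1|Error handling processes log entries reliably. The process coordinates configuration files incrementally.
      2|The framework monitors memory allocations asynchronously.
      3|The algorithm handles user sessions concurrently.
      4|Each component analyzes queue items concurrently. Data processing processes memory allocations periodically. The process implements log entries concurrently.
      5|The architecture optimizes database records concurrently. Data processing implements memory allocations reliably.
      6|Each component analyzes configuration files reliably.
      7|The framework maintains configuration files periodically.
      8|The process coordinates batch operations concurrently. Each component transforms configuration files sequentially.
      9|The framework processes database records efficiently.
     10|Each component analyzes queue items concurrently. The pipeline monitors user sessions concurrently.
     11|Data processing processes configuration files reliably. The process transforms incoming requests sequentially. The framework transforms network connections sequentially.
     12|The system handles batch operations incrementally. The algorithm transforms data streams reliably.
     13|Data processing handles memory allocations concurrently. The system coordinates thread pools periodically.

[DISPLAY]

      ┃ DrawingCanvas                    ┃      
      ┠──────────────────────────────────┨      
      ┃+                                 ┃      
      ┃                  ┏━━━━━━━━━━━━━━━━━━━━━━
      ┃                  ┃ DialogModal          
      ┃                  ┠──────────────────────
      ┃                  ┃Error handling process
      ┃                  ┃The framework monitors
      ┃                  ┃The algorithm handles 
      ┃                  ┃Each component analyze
      ┃                  ┃Th┌───────────────────
      ┃                  ┃Ea│        Save Change
      ┗━━━━━━━━━━━━━━━━━━┃Th│        Are you sur
                         ┃Th│ [Save]  Don't Save
                         ┃Th└───────────────────
                         ┃Each component analyze
                         ┃Data processing proces


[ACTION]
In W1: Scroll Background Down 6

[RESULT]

      ┃ DrawingCanvas                    ┃      
      ┠──────────────────────────────────┨      
      ┃+                                 ┃      
      ┃                  ┏━━━━━━━━━━━━━━━━━━━━━━
      ┃                  ┃ DialogModal          
      ┃                  ┠──────────────────────
      ┃                  ┃The framework maintain
      ┃                  ┃The process coordinate
      ┃                  ┃The framework processe
      ┃                  ┃Each component analyze
      ┃                  ┃Da┌───────────────────
      ┃                  ┃Th│        Save Change
      ┗━━━━━━━━━━━━━━━━━━┃Da│        Are you sur
                         ┃  │ [Save]  Don't Save
                         ┃  └───────────────────
                         ┃                      
                         ┃                      


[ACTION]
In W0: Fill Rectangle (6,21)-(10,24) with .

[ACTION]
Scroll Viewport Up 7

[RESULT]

      ┏━━━━━━━━━━━━━━━━━━━━━━━━━━━━━━━━━━┓      
      ┃ DrawingCanvas                    ┃      
      ┠──────────────────────────────────┨      
      ┃+                                 ┃      
      ┃                  ┏━━━━━━━━━━━━━━━━━━━━━━
      ┃                  ┃ DialogModal          
      ┃                  ┠──────────────────────
      ┃                  ┃The framework maintain
      ┃                  ┃The process coordinate
      ┃                  ┃The framework processe
      ┃                  ┃Each component analyze
      ┃                  ┃Da┌───────────────────
      ┃                  ┃Th│        Save Change
      ┗━━━━━━━━━━━━━━━━━━┃Da│        Are you sur
                         ┃  │ [Save]  Don't Save
                         ┃  └───────────────────
                         ┃                      


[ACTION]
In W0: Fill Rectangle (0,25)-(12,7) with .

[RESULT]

      ┏━━━━━━━━━━━━━━━━━━━━━━━━━━━━━━━━━━┓      
      ┃ DrawingCanvas                    ┃      
      ┠──────────────────────────────────┨      
      ┃+      ...................        ┃      
      ┃       ...........┏━━━━━━━━━━━━━━━━━━━━━━
      ┃       ...........┃ DialogModal          
      ┃       ...........┠──────────────────────
      ┃       ...........┃The framework maintain
      ┃       ...........┃The process coordinate
      ┃       ...........┃The framework processe
      ┃       ...........┃Each component analyze
      ┃       ...........┃Da┌───────────────────
      ┃       ...........┃Th│        Save Change
      ┗━━━━━━━━━━━━━━━━━━┃Da│        Are you sur
                         ┃  │ [Save]  Don't Save
                         ┃  └───────────────────
                         ┃                      


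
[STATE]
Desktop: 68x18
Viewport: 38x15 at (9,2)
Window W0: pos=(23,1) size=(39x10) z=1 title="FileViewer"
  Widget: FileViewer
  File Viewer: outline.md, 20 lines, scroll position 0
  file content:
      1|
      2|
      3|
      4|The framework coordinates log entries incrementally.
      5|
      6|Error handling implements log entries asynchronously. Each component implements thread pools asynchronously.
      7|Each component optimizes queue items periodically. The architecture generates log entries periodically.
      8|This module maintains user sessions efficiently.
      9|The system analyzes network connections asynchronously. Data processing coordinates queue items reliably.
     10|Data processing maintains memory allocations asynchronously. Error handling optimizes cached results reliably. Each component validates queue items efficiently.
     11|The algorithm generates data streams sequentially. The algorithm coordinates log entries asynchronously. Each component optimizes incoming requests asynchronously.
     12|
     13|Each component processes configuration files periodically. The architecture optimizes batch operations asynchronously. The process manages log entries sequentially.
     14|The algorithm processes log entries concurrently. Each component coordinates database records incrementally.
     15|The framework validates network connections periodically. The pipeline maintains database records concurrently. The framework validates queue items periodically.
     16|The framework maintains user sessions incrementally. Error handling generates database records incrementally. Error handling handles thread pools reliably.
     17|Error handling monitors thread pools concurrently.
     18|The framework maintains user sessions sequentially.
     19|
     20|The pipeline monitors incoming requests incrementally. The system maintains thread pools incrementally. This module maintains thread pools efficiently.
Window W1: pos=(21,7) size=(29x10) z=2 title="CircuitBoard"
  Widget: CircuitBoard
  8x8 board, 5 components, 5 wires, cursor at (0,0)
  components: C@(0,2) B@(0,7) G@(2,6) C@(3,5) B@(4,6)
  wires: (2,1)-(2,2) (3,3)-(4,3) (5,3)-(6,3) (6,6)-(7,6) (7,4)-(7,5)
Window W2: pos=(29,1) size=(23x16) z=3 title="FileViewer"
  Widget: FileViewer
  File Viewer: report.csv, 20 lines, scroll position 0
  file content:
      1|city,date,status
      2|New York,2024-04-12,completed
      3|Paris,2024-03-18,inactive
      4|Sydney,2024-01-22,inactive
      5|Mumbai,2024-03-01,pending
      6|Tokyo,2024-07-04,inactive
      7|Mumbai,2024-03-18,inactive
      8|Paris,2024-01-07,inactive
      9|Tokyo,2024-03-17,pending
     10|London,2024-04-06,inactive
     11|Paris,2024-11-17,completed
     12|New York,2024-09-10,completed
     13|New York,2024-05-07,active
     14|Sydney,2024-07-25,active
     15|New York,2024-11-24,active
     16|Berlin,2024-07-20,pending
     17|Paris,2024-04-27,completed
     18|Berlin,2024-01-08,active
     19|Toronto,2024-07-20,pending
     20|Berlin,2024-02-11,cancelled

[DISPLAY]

              ┃ File┃ FileViewer      
              ┠─────┠─────────────────
              ┃     ┃city,date,status 
              ┃     ┃New York,2024-04-
              ┃     ┃Paris,2024-03-18,
            ┏━━━━━━━┃Sydney,2024-01-22
            ┃ Circui┃Mumbai,2024-03-01
            ┠───────┃Tokyo,2024-07-04,
            ┃   0 1 ┃Mumbai,2024-03-18
            ┃0  [.] ┃Paris,2024-01-07,
            ┃       ┃Tokyo,2024-03-17,
            ┃1      ┃London,2024-04-06
            ┃       ┃Paris,2024-11-17,
            ┃2      ┃New York,2024-09-
            ┗━━━━━━━┗━━━━━━━━━━━━━━━━━


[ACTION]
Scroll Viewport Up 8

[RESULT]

                                      
              ┏━━━━━┏━━━━━━━━━━━━━━━━━
              ┃ File┃ FileViewer      
              ┠─────┠─────────────────
              ┃     ┃city,date,status 
              ┃     ┃New York,2024-04-
              ┃     ┃Paris,2024-03-18,
            ┏━━━━━━━┃Sydney,2024-01-22
            ┃ Circui┃Mumbai,2024-03-01
            ┠───────┃Tokyo,2024-07-04,
            ┃   0 1 ┃Mumbai,2024-03-18
            ┃0  [.] ┃Paris,2024-01-07,
            ┃       ┃Tokyo,2024-03-17,
            ┃1      ┃London,2024-04-06
            ┃       ┃Paris,2024-11-17,


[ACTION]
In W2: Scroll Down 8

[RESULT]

                                      
              ┏━━━━━┏━━━━━━━━━━━━━━━━━
              ┃ File┃ FileViewer      
              ┠─────┠─────────────────
              ┃     ┃Tokyo,2024-03-17,
              ┃     ┃London,2024-04-06
              ┃     ┃Paris,2024-11-17,
            ┏━━━━━━━┃New York,2024-09-
            ┃ Circui┃New York,2024-05-
            ┠───────┃Sydney,2024-07-25
            ┃   0 1 ┃New York,2024-11-
            ┃0  [.] ┃Berlin,2024-07-20
            ┃       ┃Paris,2024-04-27,
            ┃1      ┃Berlin,2024-01-08
            ┃       ┃Toronto,2024-07-2


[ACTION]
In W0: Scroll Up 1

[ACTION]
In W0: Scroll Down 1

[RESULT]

                                      
              ┏━━━━━┏━━━━━━━━━━━━━━━━━
              ┃ File┃ FileViewer      
              ┠─────┠─────────────────
              ┃     ┃Tokyo,2024-03-17,
              ┃     ┃London,2024-04-06
              ┃The f┃Paris,2024-11-17,
            ┏━━━━━━━┃New York,2024-09-
            ┃ Circui┃New York,2024-05-
            ┠───────┃Sydney,2024-07-25
            ┃   0 1 ┃New York,2024-11-
            ┃0  [.] ┃Berlin,2024-07-20
            ┃       ┃Paris,2024-04-27,
            ┃1      ┃Berlin,2024-01-08
            ┃       ┃Toronto,2024-07-2


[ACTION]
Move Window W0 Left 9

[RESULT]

                                      
     ┏━━━━━━━━━━━━━━┏━━━━━━━━━━━━━━━━━
     ┃ FileViewer   ┃ FileViewer      
     ┠──────────────┠─────────────────
     ┃              ┃Tokyo,2024-03-17,
     ┃              ┃London,2024-04-06
     ┃The framework ┃Paris,2024-11-17,
     ┃      ┏━━━━━━━┃New York,2024-09-
     ┃Error ┃ Circui┃New York,2024-05-
     ┃Each c┠───────┃Sydney,2024-07-25
     ┗━━━━━━┃   0 1 ┃New York,2024-11-
            ┃0  [.] ┃Berlin,2024-07-20
            ┃       ┃Paris,2024-04-27,
            ┃1      ┃Berlin,2024-01-08
            ┃       ┃Toronto,2024-07-2


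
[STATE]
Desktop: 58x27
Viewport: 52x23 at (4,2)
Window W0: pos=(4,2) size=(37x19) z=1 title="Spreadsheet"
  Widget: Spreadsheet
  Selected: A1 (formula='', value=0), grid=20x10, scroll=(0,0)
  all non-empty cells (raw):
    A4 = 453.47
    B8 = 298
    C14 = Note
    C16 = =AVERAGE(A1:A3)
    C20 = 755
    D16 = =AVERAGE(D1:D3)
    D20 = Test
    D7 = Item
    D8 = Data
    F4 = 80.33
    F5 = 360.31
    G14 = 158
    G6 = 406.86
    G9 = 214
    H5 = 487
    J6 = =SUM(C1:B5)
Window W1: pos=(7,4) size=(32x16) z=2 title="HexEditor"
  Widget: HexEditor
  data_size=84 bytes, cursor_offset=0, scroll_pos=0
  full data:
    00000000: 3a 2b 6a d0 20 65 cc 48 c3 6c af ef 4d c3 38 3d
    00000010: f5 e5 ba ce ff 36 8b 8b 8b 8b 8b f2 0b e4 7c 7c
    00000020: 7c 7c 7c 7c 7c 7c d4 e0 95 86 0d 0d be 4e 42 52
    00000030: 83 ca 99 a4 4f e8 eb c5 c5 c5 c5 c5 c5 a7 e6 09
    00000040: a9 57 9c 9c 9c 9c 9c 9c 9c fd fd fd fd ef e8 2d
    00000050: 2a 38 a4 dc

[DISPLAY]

┏━━━━━━━━━━━━━━━━━━━━━━━━━━━━━━━━━━━┓               
┃ Spreadsheet                       ┃               
┠──┏━━━━━━━━━━━━━━━━━━━━━━━━━━━━━━┓─┨               
┃A1┃ HexEditor                    ┃ ┃               
┃  ┠──────────────────────────────┨ ┃               
┃--┃00000000  3A 2b 6a d0 20 65 cc┃-┃               
┃  ┃00000010  f5 e5 ba ce ff 36 8b┃ ┃               
┃  ┃00000020  7c 7c 7c 7c 7c 7c d4┃ ┃               
┃  ┃00000030  83 ca 99 a4 4f e8 eb┃ ┃               
┃  ┃00000040  a9 57 9c 9c 9c 9c 9c┃ ┃               
┃  ┃00000050  2a 38 a4 dc         ┃ ┃               
┃  ┃                              ┃ ┃               
┃  ┃                              ┃ ┃               
┃  ┃                              ┃ ┃               
┃  ┃                              ┃ ┃               
┃ 1┃                              ┃ ┃               
┃ 1┃                              ┃ ┃               
┃ 1┗━━━━━━━━━━━━━━━━━━━━━━━━━━━━━━┛ ┃               
┗━━━━━━━━━━━━━━━━━━━━━━━━━━━━━━━━━━━┛               
                                                    
                                                    
                                                    
                                                    


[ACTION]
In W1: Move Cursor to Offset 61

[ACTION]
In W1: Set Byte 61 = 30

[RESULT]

┏━━━━━━━━━━━━━━━━━━━━━━━━━━━━━━━━━━━┓               
┃ Spreadsheet                       ┃               
┠──┏━━━━━━━━━━━━━━━━━━━━━━━━━━━━━━┓─┨               
┃A1┃ HexEditor                    ┃ ┃               
┃  ┠──────────────────────────────┨ ┃               
┃--┃00000000  3a 2b 6a d0 20 65 cc┃-┃               
┃  ┃00000010  f5 e5 ba ce ff 36 8b┃ ┃               
┃  ┃00000020  7c 7c 7c 7c 7c 7c d4┃ ┃               
┃  ┃00000030  83 ca 99 a4 4f e8 eb┃ ┃               
┃  ┃00000040  a9 57 9c 9c 9c 9c 9c┃ ┃               
┃  ┃00000050  2a 38 a4 dc         ┃ ┃               
┃  ┃                              ┃ ┃               
┃  ┃                              ┃ ┃               
┃  ┃                              ┃ ┃               
┃  ┃                              ┃ ┃               
┃ 1┃                              ┃ ┃               
┃ 1┃                              ┃ ┃               
┃ 1┗━━━━━━━━━━━━━━━━━━━━━━━━━━━━━━┛ ┃               
┗━━━━━━━━━━━━━━━━━━━━━━━━━━━━━━━━━━━┛               
                                                    
                                                    
                                                    
                                                    


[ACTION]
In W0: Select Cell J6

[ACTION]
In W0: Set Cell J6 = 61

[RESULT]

┏━━━━━━━━━━━━━━━━━━━━━━━━━━━━━━━━━━━┓               
┃ Spreadsheet                       ┃               
┠──┏━━━━━━━━━━━━━━━━━━━━━━━━━━━━━━┓─┨               
┃J6┃ HexEditor                    ┃ ┃               
┃  ┠──────────────────────────────┨ ┃               
┃--┃00000000  3a 2b 6a d0 20 65 cc┃-┃               
┃  ┃00000010  f5 e5 ba ce ff 36 8b┃ ┃               
┃  ┃00000020  7c 7c 7c 7c 7c 7c d4┃ ┃               
┃  ┃00000030  83 ca 99 a4 4f e8 eb┃ ┃               
┃  ┃00000040  a9 57 9c 9c 9c 9c 9c┃ ┃               
┃  ┃00000050  2a 38 a4 dc         ┃ ┃               
┃  ┃                              ┃ ┃               
┃  ┃                              ┃ ┃               
┃  ┃                              ┃ ┃               
┃  ┃                              ┃ ┃               
┃ 1┃                              ┃ ┃               
┃ 1┃                              ┃ ┃               
┃ 1┗━━━━━━━━━━━━━━━━━━━━━━━━━━━━━━┛ ┃               
┗━━━━━━━━━━━━━━━━━━━━━━━━━━━━━━━━━━━┛               
                                                    
                                                    
                                                    
                                                    


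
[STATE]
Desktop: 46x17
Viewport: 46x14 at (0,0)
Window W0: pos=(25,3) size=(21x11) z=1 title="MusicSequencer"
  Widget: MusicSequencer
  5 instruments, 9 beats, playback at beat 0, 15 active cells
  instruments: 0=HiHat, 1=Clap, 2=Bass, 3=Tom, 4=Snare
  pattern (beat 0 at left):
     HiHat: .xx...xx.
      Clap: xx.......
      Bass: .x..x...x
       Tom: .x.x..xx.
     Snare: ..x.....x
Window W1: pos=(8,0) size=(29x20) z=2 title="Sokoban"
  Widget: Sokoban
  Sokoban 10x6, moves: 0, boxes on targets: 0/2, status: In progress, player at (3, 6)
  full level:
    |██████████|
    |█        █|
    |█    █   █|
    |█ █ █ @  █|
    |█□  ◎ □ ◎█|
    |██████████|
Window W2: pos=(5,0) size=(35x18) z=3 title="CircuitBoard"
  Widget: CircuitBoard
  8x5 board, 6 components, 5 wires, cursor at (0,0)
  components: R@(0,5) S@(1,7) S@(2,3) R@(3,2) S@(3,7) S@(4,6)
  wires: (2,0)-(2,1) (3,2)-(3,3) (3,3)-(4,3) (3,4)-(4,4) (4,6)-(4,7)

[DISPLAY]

     ┏━━━━━━━━━━━━━━━━━━━━━━━━━━━━━━━━━┓      
     ┃ CircuitBoard                    ┃      
     ┠─────────────────────────────────┨      
     ┃   0 1 2 3 4 5 6 7               ┃━━━━━┓
     ┃0  [.]                  R        ┃r    ┃
     ┃                                 ┃─────┨
     ┃1                               S┃8    ┃
     ┃                                 ┃·    ┃
     ┃2   · ─ ·       S                ┃·    ┃
     ┃                                 ┃█    ┃
     ┃3           R ─ ·   ·           S┃·    ┃
     ┃                │   │            ┃█    ┃
     ┃4               ·   ·       S ─ ·┃     ┃
     ┃Cursor: (0,0)                    ┃━━━━━┛


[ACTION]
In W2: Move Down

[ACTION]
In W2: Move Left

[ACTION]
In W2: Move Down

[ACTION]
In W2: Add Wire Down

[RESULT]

     ┏━━━━━━━━━━━━━━━━━━━━━━━━━━━━━━━━━┓      
     ┃ CircuitBoard                    ┃      
     ┠─────────────────────────────────┨      
     ┃   0 1 2 3 4 5 6 7               ┃━━━━━┓
     ┃0                       R        ┃r    ┃
     ┃                                 ┃─────┨
     ┃1                               S┃8    ┃
     ┃                                 ┃·    ┃
     ┃2  [.]─ ·       S                ┃·    ┃
     ┃    │                            ┃█    ┃
     ┃3   ·       R ─ ·   ·           S┃·    ┃
     ┃                │   │            ┃█    ┃
     ┃4               ·   ·       S ─ ·┃     ┃
     ┃Cursor: (2,0)                    ┃━━━━━┛
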